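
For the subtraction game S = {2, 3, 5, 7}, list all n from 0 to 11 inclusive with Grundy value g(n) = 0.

Compute g(0), g(1), … for moves {2, 3, 5, 7}:
k:     0  1  2  3  4  5  6  7  8  9 10 11
g(k):  0  0  1  1  2  2  3  3  4  0  0  1
The P-positions (g = 0) in 0..11 are 0, 1, 9, 10.

0, 1, 9, 10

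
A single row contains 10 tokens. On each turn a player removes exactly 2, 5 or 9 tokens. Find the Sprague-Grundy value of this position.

1

Compute g(0), g(1), … for moves {2, 5, 9}:
k:     0  1  2  3  4  5  6  7  8  9 10
g(k):  0  0  1  1  0  2  1  0  0  1  1
So g(10) = 1.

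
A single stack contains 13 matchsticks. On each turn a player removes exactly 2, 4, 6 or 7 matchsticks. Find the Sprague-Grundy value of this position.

Grundy values for subtraction set {2, 4, 6, 7}:
g(0) = mex{} = 0
g(1) = mex{} = 0
g(2) = mex{0} = 1
g(3) = mex{0} = 1
g(4) = mex{0,1} = 2
g(5) = mex{0,1} = 2
g(6) = mex{0,1,2} = 3
g(7) = mex{0,1,2} = 3
g(8) = mex{0,1,2,3} = 4
g(9) = mex{1,2,3} = 0
g(10) = mex{1,2,3,4} = 0
g(11) = mex{0,2,3} = 1
g(12) = mex{0,2,3,4} = 1
g(13) = mex{0,1,3} = 2
So g(13) = 2.

2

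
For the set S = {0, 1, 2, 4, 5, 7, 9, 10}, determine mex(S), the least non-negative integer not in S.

The values 0, 1, 2 are all present; 3 is the first non-negative integer missing from the set.

3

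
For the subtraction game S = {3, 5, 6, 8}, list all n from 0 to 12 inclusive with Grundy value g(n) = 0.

Build the Grundy sequence with g(k) = mex{g(k−s) : s ∈ {3, 5, 6, 8}, s ≤ k}:
k:     0  1  2  3  4  5  6  7  8  9 10 11 12
g(k):  0  0  0  1  1  1  2  2  2  3  3  0  0
The P-positions (g = 0) in 0..12 are 0, 1, 2, 11, 12.

0, 1, 2, 11, 12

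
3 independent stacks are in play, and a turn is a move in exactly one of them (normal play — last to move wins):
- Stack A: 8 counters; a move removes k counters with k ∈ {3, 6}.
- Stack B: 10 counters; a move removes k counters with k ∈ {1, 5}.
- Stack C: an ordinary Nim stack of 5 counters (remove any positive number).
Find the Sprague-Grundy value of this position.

7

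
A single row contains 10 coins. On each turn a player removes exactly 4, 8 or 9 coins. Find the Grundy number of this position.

2

Build the Grundy sequence with g(k) = mex{g(k−s) : s ∈ {4, 8, 9}, s ≤ k}:
k:     0  1  2  3  4  5  6  7  8  9 10
g(k):  0  0  0  0  1  1  1  1  2  2  2
So g(10) = 2.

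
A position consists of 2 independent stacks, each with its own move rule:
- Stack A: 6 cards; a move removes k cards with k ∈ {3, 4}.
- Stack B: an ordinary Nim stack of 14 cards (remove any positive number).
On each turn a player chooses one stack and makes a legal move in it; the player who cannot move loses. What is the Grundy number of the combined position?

12

Grundy values for stack A (subtraction set {3, 4}):
g(0) = mex{} = 0
g(1) = mex{} = 0
g(2) = mex{} = 0
g(3) = mex{0} = 1
g(4) = mex{0} = 1
g(5) = mex{0} = 1
g(6) = mex{0,1} = 2
So g(6) = 2.
Stack B is a plain Nim stack of size 14, so its Grundy value is 14.
The value of a disjunctive sum is the nim-sum of the parts.
Combined value = 2 XOR 14 = 12.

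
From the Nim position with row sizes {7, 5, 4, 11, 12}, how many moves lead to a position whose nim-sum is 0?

3

Nim-sum: 7 ^ 5 ^ 4 ^ 11 ^ 12 = 1.
The overall nim-sum is X = 1. A row of size p has a winning move iff p XOR X < p (reduce it to p XOR X).
  7: 7 XOR 1 = 6 < 7 — winning move (to 6).
  5: 5 XOR 1 = 4 < 5 — winning move (to 4).
  4: 4 XOR 1 = 5 ≥ 4 — no move.
  11: 11 XOR 1 = 10 < 11 — winning move (to 10).
  12: 12 XOR 1 = 13 ≥ 12 — no move.
That gives 3 winning moves.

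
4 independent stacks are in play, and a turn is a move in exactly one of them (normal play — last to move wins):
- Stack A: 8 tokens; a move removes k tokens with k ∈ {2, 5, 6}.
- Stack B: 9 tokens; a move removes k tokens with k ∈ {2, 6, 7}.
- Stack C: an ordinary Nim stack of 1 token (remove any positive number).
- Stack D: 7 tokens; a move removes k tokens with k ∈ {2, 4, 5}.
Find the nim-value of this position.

1

Build the Grundy sequence for stack A with g(k) = mex{g(k−s) : s ∈ {2, 5, 6}, s ≤ k}:
k:     0  1  2  3  4  5  6  7  8
g(k):  0  0  1  1  0  2  1  3  0
So g(8) = 0.
Build the Grundy sequence for stack B with g(k) = mex{g(k−s) : s ∈ {2, 6, 7}, s ≤ k}:
k:     0  1  2  3  4  5  6  7  8  9
g(k):  0  0  1  1  0  0  1  1  2  0
So g(9) = 0.
Stack C is a plain Nim stack of size 1, so its Grundy value is 1.
Grundy values for stack D (subtraction set {2, 4, 5}):
k:     0  1  2  3  4  5  6  7
g(k):  0  0  1  1  2  2  3  0
So g(7) = 0.
By the Sprague-Grundy theorem, the Grundy value of a sum of independent games is the XOR of the component values.
Combined value = 0 ⊕ 0 ⊕ 1 ⊕ 0 = 1.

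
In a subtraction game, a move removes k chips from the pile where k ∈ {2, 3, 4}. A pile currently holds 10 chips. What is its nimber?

2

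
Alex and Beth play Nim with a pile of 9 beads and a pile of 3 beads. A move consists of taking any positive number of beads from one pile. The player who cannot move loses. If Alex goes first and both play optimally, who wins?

Write each in binary and XOR column by column:
  1001  (9)
  0011  (3)
  ----
  1010  (10)
The nim-sum is 10 ≠ 0, so this is an N-position: the player to move can win; Alex has a winning move.

Alex wins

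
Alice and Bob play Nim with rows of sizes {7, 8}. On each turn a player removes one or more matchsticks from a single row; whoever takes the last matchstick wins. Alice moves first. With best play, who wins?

Nim-sum: 7 XOR 8 = 15.
The nim-sum is 15 ≠ 0, so this is an N-position: the player to move can win; Alice has a winning move.

Alice wins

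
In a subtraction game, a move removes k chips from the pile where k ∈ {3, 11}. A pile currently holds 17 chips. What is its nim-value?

1

Compute g(0), g(1), … for moves {3, 11}:
k:     0  1  2  3  4  5  6  7  8  9 10 11 12 13 14 15 16 17
g(k):  0  0  0  1  1  1  0  0  0  1  1  1  2  2  0  0  0  1
So g(17) = 1.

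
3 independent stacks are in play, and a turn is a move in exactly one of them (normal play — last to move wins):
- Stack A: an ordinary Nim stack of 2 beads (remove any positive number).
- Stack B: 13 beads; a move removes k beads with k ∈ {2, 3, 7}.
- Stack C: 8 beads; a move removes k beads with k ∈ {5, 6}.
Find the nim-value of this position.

Stack A is a plain Nim stack of size 2, so its Grundy value is 2.
Build the Grundy sequence for stack B with g(k) = mex{g(k−s) : s ∈ {2, 3, 7}, s ≤ k}:
k:     0  1  2  3  4  5  6  7  8  9 10 11 12 13
g(k):  0  0  1  1  2  0  0  1  1  2  0  0  1  1
So g(13) = 1.
Build the Grundy sequence for stack C with g(k) = mex{g(k−s) : s ∈ {5, 6}, s ≤ k}:
g(0) = mex{} = 0
g(1) = mex{} = 0
g(2) = mex{} = 0
g(3) = mex{} = 0
g(4) = mex{} = 0
g(5) = mex{0} = 1
g(6) = mex{0} = 1
g(7) = mex{0} = 1
g(8) = mex{0} = 1
So g(8) = 1.
By the Sprague-Grundy theorem, the Grundy value of a sum of independent games is the XOR of the component values.
Combined value = 2 XOR 1 XOR 1 = 2.

2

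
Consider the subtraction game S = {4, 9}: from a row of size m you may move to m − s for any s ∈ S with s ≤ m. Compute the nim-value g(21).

0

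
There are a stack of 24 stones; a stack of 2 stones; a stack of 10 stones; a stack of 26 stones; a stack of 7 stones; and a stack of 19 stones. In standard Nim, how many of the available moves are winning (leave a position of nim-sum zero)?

3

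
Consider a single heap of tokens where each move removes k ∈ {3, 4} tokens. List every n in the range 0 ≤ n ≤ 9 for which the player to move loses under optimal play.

0, 1, 2, 7, 8, 9

Compute g(0), g(1), … for moves {3, 4}:
g(0) = mex{} = 0
g(1) = mex{} = 0
g(2) = mex{} = 0
g(3) = mex{0} = 1
g(4) = mex{0} = 1
g(5) = mex{0} = 1
g(6) = mex{0,1} = 2
g(7) = mex{1} = 0
g(8) = mex{1} = 0
g(9) = mex{1,2} = 0
The P-positions (g = 0) in 0..9 are 0, 1, 2, 7, 8, 9.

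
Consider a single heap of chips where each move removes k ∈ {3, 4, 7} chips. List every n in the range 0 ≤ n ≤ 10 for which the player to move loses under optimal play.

0, 1, 2, 10

Grundy values for subtraction set {3, 4, 7}:
k:     0  1  2  3  4  5  6  7  8  9 10
g(k):  0  0  0  1  1  1  2  2  2  3  0
The P-positions (g = 0) in 0..10 are 0, 1, 2, 10.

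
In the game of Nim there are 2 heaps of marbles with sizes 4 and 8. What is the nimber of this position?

12

Nim-sum: 4 ^ 8 = 12.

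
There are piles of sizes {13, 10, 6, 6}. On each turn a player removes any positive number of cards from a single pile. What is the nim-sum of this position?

7

Compute the nim-sum pairwise:
13 ⊕ 10 = 7
7 ⊕ 6 = 1
1 ⊕ 6 = 7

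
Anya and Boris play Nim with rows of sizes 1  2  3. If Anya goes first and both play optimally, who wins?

Boris wins

Write each in binary and XOR column by column:
  01  (1)
  10  (2)
  11  (3)
  --
  00  (0)
The nim-sum is 0, so this is a P-position: the player to move is in a losing position under optimal play; Anya is about to move from it and so loses — Boris wins.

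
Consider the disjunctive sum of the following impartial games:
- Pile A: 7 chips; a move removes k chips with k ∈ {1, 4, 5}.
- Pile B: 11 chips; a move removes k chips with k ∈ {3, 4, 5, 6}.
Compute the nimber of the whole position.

3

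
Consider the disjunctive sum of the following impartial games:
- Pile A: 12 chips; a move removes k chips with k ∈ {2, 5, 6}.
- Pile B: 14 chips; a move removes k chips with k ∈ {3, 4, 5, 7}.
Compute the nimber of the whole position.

Grundy values for pile A (subtraction set {2, 5, 6}):
g(0) = mex{} = 0
g(1) = mex{} = 0
g(2) = mex{0} = 1
g(3) = mex{0} = 1
g(4) = mex{1} = 0
g(5) = mex{0,1} = 2
g(6) = mex{0} = 1
g(7) = mex{0,1,2} = 3
g(8) = mex{1} = 0
g(9) = mex{0,1,3} = 2
g(10) = mex{0,2} = 1
g(11) = mex{1,2} = 0
g(12) = mex{1,3} = 0
So g(12) = 0.
Build the Grundy sequence for pile B with g(k) = mex{g(k−s) : s ∈ {3, 4, 5, 7}, s ≤ k}:
k:     0  1  2  3  4  5  6  7  8  9 10 11 12 13 14
g(k):  0  0  0  1  1  1  2  2  2  3  0  0  0  1  1
So g(14) = 1.
The value of a disjunctive sum is the nim-sum of the parts.
Combined value = 0 XOR 1 = 1.

1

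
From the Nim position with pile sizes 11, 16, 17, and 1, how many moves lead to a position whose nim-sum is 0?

1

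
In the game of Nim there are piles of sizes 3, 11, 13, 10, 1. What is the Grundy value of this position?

Compute the nim-sum pairwise:
3 XOR 11 = 8
8 XOR 13 = 5
5 XOR 10 = 15
15 XOR 1 = 14

14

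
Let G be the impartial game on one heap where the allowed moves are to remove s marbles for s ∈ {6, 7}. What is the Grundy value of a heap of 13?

Compute g(0), g(1), … for moves {6, 7}:
g(0) = mex{} = 0
g(1) = mex{} = 0
g(2) = mex{} = 0
g(3) = mex{} = 0
g(4) = mex{} = 0
g(5) = mex{} = 0
g(6) = mex{0} = 1
g(7) = mex{0} = 1
g(8) = mex{0} = 1
g(9) = mex{0} = 1
g(10) = mex{0} = 1
g(11) = mex{0} = 1
g(12) = mex{0,1} = 2
g(13) = mex{1} = 0
So g(13) = 0.

0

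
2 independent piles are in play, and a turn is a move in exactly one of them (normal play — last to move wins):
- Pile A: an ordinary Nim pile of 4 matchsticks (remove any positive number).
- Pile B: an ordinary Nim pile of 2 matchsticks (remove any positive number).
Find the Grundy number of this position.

Pile A is a plain Nim pile of size 4, so its Grundy value is 4.
Pile B is a plain Nim pile of size 2, so its Grundy value is 2.
The value of a disjunctive sum is the nim-sum of the parts.
Combined value = 4 ⊕ 2 = 6.

6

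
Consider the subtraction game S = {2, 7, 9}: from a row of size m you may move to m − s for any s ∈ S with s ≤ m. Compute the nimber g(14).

Grundy values for subtraction set {2, 7, 9}:
g(0) = mex{} = 0
g(1) = mex{} = 0
g(2) = mex{0} = 1
g(3) = mex{0} = 1
g(4) = mex{1} = 0
g(5) = mex{1} = 0
g(6) = mex{0} = 1
g(7) = mex{0} = 1
g(8) = mex{0,1} = 2
g(9) = mex{0,1} = 2
g(10) = mex{0,1,2} = 3
g(11) = mex{0,1,2} = 3
g(12) = mex{0,1,3} = 2
g(13) = mex{0,1,3} = 2
g(14) = mex{0,1,2} = 3
So g(14) = 3.

3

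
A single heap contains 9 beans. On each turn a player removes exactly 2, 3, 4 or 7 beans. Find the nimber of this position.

4

Grundy values for subtraction set {2, 3, 4, 7}:
k:     0  1  2  3  4  5  6  7  8  9
g(k):  0  0  1  1  2  2  0  3  1  4
So g(9) = 4.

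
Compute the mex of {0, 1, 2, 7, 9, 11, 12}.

3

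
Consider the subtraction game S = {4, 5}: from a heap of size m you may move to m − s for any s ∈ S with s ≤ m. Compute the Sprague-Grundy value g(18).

0

Grundy values for subtraction set {4, 5}:
k:     0  1  2  3  4  5  6  7  8  9 10 11 12 13 14 15 16 17 18
g(k):  0  0  0  0  1  1  1  1  2  0  0  0  0  1  1  1  1  2  0
So g(18) = 0.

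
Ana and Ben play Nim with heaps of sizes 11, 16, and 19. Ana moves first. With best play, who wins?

Ana wins

Nim-sum: 11 ^ 16 ^ 19 = 8.
The nim-sum is 8 ≠ 0, so this is an N-position: the player to move can win; Ana has a winning move.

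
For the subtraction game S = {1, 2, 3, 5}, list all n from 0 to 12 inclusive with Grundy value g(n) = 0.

0, 4, 8, 12

Grundy values for subtraction set {1, 2, 3, 5}:
g(0) = mex{} = 0
g(1) = mex{0} = 1
g(2) = mex{0,1} = 2
g(3) = mex{0,1,2} = 3
g(4) = mex{1,2,3} = 0
g(5) = mex{0,2,3} = 1
g(6) = mex{0,1,3} = 2
g(7) = mex{0,1,2} = 3
g(8) = mex{1,2,3} = 0
g(9) = mex{0,2,3} = 1
g(10) = mex{0,1,3} = 2
g(11) = mex{0,1,2} = 3
g(12) = mex{1,2,3} = 0
The P-positions (g = 0) in 0..12 are 0, 4, 8, 12.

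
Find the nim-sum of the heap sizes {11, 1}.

10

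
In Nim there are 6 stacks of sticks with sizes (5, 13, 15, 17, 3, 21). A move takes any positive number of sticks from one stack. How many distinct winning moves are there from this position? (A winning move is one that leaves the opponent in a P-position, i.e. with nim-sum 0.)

Bitwise XOR of the heap sizes:
  00101  (5)
  01101  (13)
  01111  (15)
  10001  (17)
  00011  (3)
  10101  (21)
  -----
  00000  (0)
The nim-sum is already 0, so every move leaves a nonzero nim-sum — there are no winning moves.

0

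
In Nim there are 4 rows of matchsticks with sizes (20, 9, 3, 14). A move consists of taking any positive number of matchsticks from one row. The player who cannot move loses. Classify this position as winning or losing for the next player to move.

Winning position

Write each in binary and XOR column by column:
  10100  (20)
  01001  (9)
  00011  (3)
  01110  (14)
  -----
  10000  (16)
The nim-sum is 16 ≠ 0, so this is an N-position: the player to move can win.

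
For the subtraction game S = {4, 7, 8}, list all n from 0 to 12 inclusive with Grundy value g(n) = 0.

0, 1, 2, 3, 12

Build the Grundy sequence with g(k) = mex{g(k−s) : s ∈ {4, 7, 8}, s ≤ k}:
g(0) = mex{} = 0
g(1) = mex{} = 0
g(2) = mex{} = 0
g(3) = mex{} = 0
g(4) = mex{0} = 1
g(5) = mex{0} = 1
g(6) = mex{0} = 1
g(7) = mex{0} = 1
g(8) = mex{0,1} = 2
g(9) = mex{0,1} = 2
g(10) = mex{0,1} = 2
g(11) = mex{0,1} = 2
g(12) = mex{1,2} = 0
The P-positions (g = 0) in 0..12 are 0, 1, 2, 3, 12.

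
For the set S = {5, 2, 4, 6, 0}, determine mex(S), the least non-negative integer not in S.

1

0 is in the set but 1 is not, so the mex is 1.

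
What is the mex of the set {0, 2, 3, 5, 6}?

1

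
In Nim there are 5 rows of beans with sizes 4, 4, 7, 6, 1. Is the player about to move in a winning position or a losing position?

In binary:
  100  (4)
  100  (4)
  111  (7)
  110  (6)
  001  (1)
  ---
  000  (0)
The nim-sum is 0, so this is a P-position: the player to move is in a losing position under optimal play.

Losing position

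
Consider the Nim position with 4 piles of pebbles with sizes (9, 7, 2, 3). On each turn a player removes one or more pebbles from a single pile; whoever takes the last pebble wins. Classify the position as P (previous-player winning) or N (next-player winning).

N-position

In binary:
  1001  (9)
  0111  (7)
  0010  (2)
  0011  (3)
  ----
  1111  (15)
The nim-sum is 15 ≠ 0, so this is an N-position: the player to move can win.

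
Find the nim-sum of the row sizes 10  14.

4

Write each in binary and XOR column by column:
  1010  (10)
  1110  (14)
  ----
  0100  (4)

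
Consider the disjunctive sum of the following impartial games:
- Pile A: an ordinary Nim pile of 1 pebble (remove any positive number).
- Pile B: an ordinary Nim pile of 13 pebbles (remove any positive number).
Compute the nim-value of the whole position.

Pile A is a plain Nim pile of size 1, so its Grundy value is 1.
Pile B is a plain Nim pile of size 13, so its Grundy value is 13.
By the Sprague-Grundy theorem, the Grundy value of a sum of independent games is the XOR of the component values.
Combined value = 1 XOR 13 = 12.

12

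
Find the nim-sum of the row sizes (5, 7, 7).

5

Nim-sum: 5 ^ 7 ^ 7 = 5.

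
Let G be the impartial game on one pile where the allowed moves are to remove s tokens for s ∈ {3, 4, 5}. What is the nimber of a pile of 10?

0

Build the Grundy sequence with g(k) = mex{g(k−s) : s ∈ {3, 4, 5}, s ≤ k}:
g(0) = mex{} = 0
g(1) = mex{} = 0
g(2) = mex{} = 0
g(3) = mex{0} = 1
g(4) = mex{0} = 1
g(5) = mex{0} = 1
g(6) = mex{0,1} = 2
g(7) = mex{0,1} = 2
g(8) = mex{1} = 0
g(9) = mex{1,2} = 0
g(10) = mex{1,2} = 0
So g(10) = 0.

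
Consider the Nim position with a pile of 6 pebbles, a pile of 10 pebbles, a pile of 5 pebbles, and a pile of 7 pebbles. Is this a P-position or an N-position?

N-position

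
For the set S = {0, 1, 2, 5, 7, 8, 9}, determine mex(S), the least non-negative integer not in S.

The values 0, 1, 2 are all present; 3 is the first non-negative integer missing from the set.

3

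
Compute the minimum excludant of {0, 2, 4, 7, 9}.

0 is in the set but 1 is not, so the mex is 1.

1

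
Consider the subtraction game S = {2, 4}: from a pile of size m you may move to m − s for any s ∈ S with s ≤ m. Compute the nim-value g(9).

Grundy values for subtraction set {2, 4}:
k:     0  1  2  3  4  5  6  7  8  9
g(k):  0  0  1  1  2  2  0  0  1  1
So g(9) = 1.

1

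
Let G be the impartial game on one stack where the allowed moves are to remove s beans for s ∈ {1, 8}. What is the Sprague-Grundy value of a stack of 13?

Build the Grundy sequence with g(k) = mex{g(k−s) : s ∈ {1, 8}, s ≤ k}:
k:     0  1  2  3  4  5  6  7  8  9 10 11 12 13
g(k):  0  1  0  1  0  1  0  1  2  0  1  0  1  0
So g(13) = 0.

0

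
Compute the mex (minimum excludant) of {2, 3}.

0

0 is not in the set, so the mex is 0.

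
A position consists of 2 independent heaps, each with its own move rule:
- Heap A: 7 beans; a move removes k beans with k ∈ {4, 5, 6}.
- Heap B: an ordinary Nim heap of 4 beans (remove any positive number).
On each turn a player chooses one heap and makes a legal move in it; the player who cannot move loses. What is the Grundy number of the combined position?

5

For heap A, compute g(0), g(1), … with moves {4, 5, 6}:
g(0) = mex{} = 0
g(1) = mex{} = 0
g(2) = mex{} = 0
g(3) = mex{} = 0
g(4) = mex{0} = 1
g(5) = mex{0} = 1
g(6) = mex{0} = 1
g(7) = mex{0} = 1
So g(7) = 1.
Heap B is a plain Nim heap of size 4, so its Grundy value is 4.
The value of a disjunctive sum is the nim-sum of the parts.
Combined value = 1 ⊕ 4 = 5.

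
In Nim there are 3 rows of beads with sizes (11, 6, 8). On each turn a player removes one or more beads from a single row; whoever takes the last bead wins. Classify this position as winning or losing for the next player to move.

Winning position

Write each in binary and XOR column by column:
  1011  (11)
  0110  (6)
  1000  (8)
  ----
  0101  (5)
The nim-sum is 5 ≠ 0, so this is an N-position: the player to move can win.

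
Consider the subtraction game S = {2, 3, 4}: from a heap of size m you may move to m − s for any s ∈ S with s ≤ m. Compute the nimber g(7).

Grundy values for subtraction set {2, 3, 4}:
k:     0  1  2  3  4  5  6  7
g(k):  0  0  1  1  2  2  0  0
So g(7) = 0.

0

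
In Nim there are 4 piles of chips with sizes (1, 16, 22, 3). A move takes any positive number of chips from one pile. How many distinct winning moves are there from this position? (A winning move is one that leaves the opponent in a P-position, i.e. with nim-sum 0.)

Compute the nim-sum pairwise:
1 ^ 16 = 17
17 ^ 22 = 7
7 ^ 3 = 4
The overall nim-sum is X = 4. A pile of size p has a winning move iff p XOR X < p (reduce it to p XOR X).
  1: 1 XOR 4 = 5 ≥ 1 — no move.
  16: 16 XOR 4 = 20 ≥ 16 — no move.
  22: 22 XOR 4 = 18 < 22 — winning move (to 18).
  3: 3 XOR 4 = 7 ≥ 3 — no move.
That gives 1 winning move.

1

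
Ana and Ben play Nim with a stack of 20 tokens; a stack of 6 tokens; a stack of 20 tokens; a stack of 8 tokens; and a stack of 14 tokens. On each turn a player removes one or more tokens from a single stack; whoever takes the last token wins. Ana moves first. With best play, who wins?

Ben wins

Nim-sum: 20 XOR 6 XOR 20 XOR 8 XOR 14 = 0.
The nim-sum is 0, so this is a P-position: the player to move is in a losing position under optimal play; Ana is about to move from it and so loses — Ben wins.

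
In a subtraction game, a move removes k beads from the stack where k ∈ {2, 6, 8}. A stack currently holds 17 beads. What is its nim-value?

1

Grundy values for subtraction set {2, 6, 8}:
k:     0  1  2  3  4  5  6  7  8  9 10 11 12 13 14 15 16 17
g(k):  0  0  1  1  0  0  1  1  2  2  3  3  2  2  0  0  1  1
So g(17) = 1.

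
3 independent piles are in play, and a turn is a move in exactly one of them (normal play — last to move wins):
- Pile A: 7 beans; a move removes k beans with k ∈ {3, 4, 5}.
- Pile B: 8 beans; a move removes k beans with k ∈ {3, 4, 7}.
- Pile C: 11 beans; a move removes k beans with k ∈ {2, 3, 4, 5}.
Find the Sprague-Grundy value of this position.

For pile A, compute g(0), g(1), … with moves {3, 4, 5}:
g(0) = mex{} = 0
g(1) = mex{} = 0
g(2) = mex{} = 0
g(3) = mex{0} = 1
g(4) = mex{0} = 1
g(5) = mex{0} = 1
g(6) = mex{0,1} = 2
g(7) = mex{0,1} = 2
So g(7) = 2.
Build the Grundy sequence for pile B with g(k) = mex{g(k−s) : s ∈ {3, 4, 7}, s ≤ k}:
k:     0  1  2  3  4  5  6  7  8
g(k):  0  0  0  1  1  1  2  2  2
So g(8) = 2.
For pile C, compute g(0), g(1), … with moves {2, 3, 4, 5}:
g(0) = mex{} = 0
g(1) = mex{} = 0
g(2) = mex{0} = 1
g(3) = mex{0} = 1
g(4) = mex{0,1} = 2
g(5) = mex{0,1} = 2
g(6) = mex{0,1,2} = 3
g(7) = mex{1,2} = 0
g(8) = mex{1,2,3} = 0
g(9) = mex{0,2,3} = 1
g(10) = mex{0,2,3} = 1
g(11) = mex{0,1,3} = 2
So g(11) = 2.
The value of a disjunctive sum is the nim-sum of the parts.
Combined value = 2 ⊕ 2 ⊕ 2 = 2.

2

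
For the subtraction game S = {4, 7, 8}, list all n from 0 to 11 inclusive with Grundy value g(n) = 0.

0, 1, 2, 3

Grundy values for subtraction set {4, 7, 8}:
g(0) = mex{} = 0
g(1) = mex{} = 0
g(2) = mex{} = 0
g(3) = mex{} = 0
g(4) = mex{0} = 1
g(5) = mex{0} = 1
g(6) = mex{0} = 1
g(7) = mex{0} = 1
g(8) = mex{0,1} = 2
g(9) = mex{0,1} = 2
g(10) = mex{0,1} = 2
g(11) = mex{0,1} = 2
The P-positions (g = 0) in 0..11 are 0, 1, 2, 3.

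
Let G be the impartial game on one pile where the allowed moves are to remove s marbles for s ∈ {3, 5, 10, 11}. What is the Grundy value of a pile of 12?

Compute g(0), g(1), … for moves {3, 5, 10, 11}:
g(0) = mex{} = 0
g(1) = mex{} = 0
g(2) = mex{} = 0
g(3) = mex{0} = 1
g(4) = mex{0} = 1
g(5) = mex{0} = 1
g(6) = mex{0,1} = 2
g(7) = mex{0,1} = 2
g(8) = mex{1} = 0
g(9) = mex{1,2} = 0
g(10) = mex{0,1,2} = 3
g(11) = mex{0,2} = 1
g(12) = mex{0,2} = 1
So g(12) = 1.

1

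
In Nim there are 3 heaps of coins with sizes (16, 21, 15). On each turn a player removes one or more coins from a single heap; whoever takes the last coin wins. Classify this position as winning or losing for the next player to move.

Nim-sum: 16 ^ 21 ^ 15 = 10.
The nim-sum is 10 ≠ 0, so this is an N-position: the player to move can win.

Winning position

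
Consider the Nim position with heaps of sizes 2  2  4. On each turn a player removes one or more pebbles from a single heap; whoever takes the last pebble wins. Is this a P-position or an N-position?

N-position

Nim-sum: 2 XOR 2 XOR 4 = 4.
The nim-sum is 4 ≠ 0, so this is an N-position: the player to move can win.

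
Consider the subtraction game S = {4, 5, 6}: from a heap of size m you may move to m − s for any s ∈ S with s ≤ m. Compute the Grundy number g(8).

2

Grundy values for subtraction set {4, 5, 6}:
k:     0  1  2  3  4  5  6  7  8
g(k):  0  0  0  0  1  1  1  1  2
So g(8) = 2.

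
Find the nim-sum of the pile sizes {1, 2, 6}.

Compute the nim-sum pairwise:
1 ⊕ 2 = 3
3 ⊕ 6 = 5

5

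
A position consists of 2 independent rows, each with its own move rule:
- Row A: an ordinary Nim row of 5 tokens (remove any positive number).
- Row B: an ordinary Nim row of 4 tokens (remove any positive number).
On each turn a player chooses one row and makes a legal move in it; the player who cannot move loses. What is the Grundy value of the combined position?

Row A is a plain Nim row of size 5, so its Grundy value is 5.
Row B is a plain Nim row of size 4, so its Grundy value is 4.
By the Sprague-Grundy theorem, the Grundy value of a sum of independent games is the XOR of the component values.
Combined value = 5 XOR 4 = 1.

1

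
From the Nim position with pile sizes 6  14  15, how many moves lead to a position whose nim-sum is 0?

Write each in binary and XOR column by column:
  0110  (6)
  1110  (14)
  1111  (15)
  ----
  0111  (7)
The overall nim-sum is X = 7. A pile of size p has a winning move iff p XOR X < p (reduce it to p XOR X).
  6: 6 XOR 7 = 1 < 6 — winning move (to 1).
  14: 14 XOR 7 = 9 < 14 — winning move (to 9).
  15: 15 XOR 7 = 8 < 15 — winning move (to 8).
That gives 3 winning moves.

3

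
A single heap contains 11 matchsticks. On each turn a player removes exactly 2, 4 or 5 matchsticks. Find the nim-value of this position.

2

Grundy values for subtraction set {2, 4, 5}:
k:     0  1  2  3  4  5  6  7  8  9 10 11
g(k):  0  0  1  1  2  2  3  0  0  1  1  2
So g(11) = 2.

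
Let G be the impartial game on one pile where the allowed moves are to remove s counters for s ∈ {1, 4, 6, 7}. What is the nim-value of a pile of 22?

Build the Grundy sequence with g(k) = mex{g(k−s) : s ∈ {1, 4, 6, 7}, s ≤ k}:
k:     0  1  2  3  4  5  6  7  8  9 10 11 12 13 14 15 16 17 18 19 20 21 22
g(k):  0  1  0  1  2  0  1  2  3  2  0  1  2  0  1  0  1  2  0  1  2  3  2
So g(22) = 2.

2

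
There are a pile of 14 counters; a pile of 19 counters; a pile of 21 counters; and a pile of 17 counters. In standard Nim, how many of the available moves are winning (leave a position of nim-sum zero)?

3

Nim-sum: 14 ^ 19 ^ 21 ^ 17 = 25.
The overall nim-sum is X = 25. A pile of size p has a winning move iff p XOR X < p (reduce it to p XOR X).
  14: 14 XOR 25 = 23 ≥ 14 — no move.
  19: 19 XOR 25 = 10 < 19 — winning move (to 10).
  21: 21 XOR 25 = 12 < 21 — winning move (to 12).
  17: 17 XOR 25 = 8 < 17 — winning move (to 8).
That gives 3 winning moves.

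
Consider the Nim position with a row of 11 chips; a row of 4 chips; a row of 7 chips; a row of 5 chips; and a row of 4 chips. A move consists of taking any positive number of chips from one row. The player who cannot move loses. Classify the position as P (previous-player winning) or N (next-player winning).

N-position

In binary:
  1011  (11)
  0100  (4)
  0111  (7)
  0101  (5)
  0100  (4)
  ----
  1001  (9)
The nim-sum is 9 ≠ 0, so this is an N-position: the player to move can win.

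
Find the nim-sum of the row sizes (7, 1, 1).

In binary:
  111  (7)
  001  (1)
  001  (1)
  ---
  111  (7)

7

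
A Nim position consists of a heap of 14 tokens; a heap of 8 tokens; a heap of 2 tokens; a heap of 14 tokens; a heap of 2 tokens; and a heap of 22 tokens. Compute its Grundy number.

30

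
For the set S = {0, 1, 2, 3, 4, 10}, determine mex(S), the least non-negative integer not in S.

The values 0, 1, 2, 3, 4 are all present; 5 is the first non-negative integer missing from the set.

5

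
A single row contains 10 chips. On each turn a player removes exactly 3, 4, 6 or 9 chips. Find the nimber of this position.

3

Compute g(0), g(1), … for moves {3, 4, 6, 9}:
k:     0  1  2  3  4  5  6  7  8  9 10
g(k):  0  0  0  1  1  1  2  2  2  3  3
So g(10) = 3.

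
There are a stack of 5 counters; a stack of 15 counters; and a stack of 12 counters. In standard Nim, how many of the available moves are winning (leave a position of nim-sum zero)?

Compute the nim-sum pairwise:
5 ^ 15 = 10
10 ^ 12 = 6
The overall nim-sum is X = 6. A stack of size p has a winning move iff p XOR X < p (reduce it to p XOR X).
  5: 5 XOR 6 = 3 < 5 — winning move (to 3).
  15: 15 XOR 6 = 9 < 15 — winning move (to 9).
  12: 12 XOR 6 = 10 < 12 — winning move (to 10).
That gives 3 winning moves.

3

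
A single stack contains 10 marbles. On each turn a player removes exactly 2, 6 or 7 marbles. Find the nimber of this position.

Build the Grundy sequence with g(k) = mex{g(k−s) : s ∈ {2, 6, 7}, s ≤ k}:
k:     0  1  2  3  4  5  6  7  8  9 10
g(k):  0  0  1  1  0  0  1  1  2  0  3
So g(10) = 3.

3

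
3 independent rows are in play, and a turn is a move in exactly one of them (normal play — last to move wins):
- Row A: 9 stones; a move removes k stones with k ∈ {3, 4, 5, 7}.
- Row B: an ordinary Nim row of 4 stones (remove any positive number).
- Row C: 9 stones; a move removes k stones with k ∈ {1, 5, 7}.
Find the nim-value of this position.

6

Build the Grundy sequence for row A with g(k) = mex{g(k−s) : s ∈ {3, 4, 5, 7}, s ≤ k}:
g(0) = mex{} = 0
g(1) = mex{} = 0
g(2) = mex{} = 0
g(3) = mex{0} = 1
g(4) = mex{0} = 1
g(5) = mex{0} = 1
g(6) = mex{0,1} = 2
g(7) = mex{0,1} = 2
g(8) = mex{0,1} = 2
g(9) = mex{0,1,2} = 3
So g(9) = 3.
Row B is a plain Nim row of size 4, so its Grundy value is 4.
Build the Grundy sequence for row C with g(k) = mex{g(k−s) : s ∈ {1, 5, 7}, s ≤ k}:
k:     0  1  2  3  4  5  6  7  8  9
g(k):  0  1  0  1  0  1  0  1  0  1
So g(9) = 1.
The value of a disjunctive sum is the nim-sum of the parts.
Combined value = 3 ⊕ 4 ⊕ 1 = 6.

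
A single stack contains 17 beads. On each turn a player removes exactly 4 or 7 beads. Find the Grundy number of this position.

1

Build the Grundy sequence with g(k) = mex{g(k−s) : s ∈ {4, 7}, s ≤ k}:
k:     0  1  2  3  4  5  6  7  8  9 10 11 12 13 14 15 16 17
g(k):  0  0  0  0  1  1  1  1  2  2  2  0  0  0  0  1  1  1
So g(17) = 1.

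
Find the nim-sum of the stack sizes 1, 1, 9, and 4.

13

Compute the nim-sum pairwise:
1 XOR 1 = 0
0 XOR 9 = 9
9 XOR 4 = 13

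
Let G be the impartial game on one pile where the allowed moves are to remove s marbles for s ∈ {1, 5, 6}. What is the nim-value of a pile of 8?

2

Build the Grundy sequence with g(k) = mex{g(k−s) : s ∈ {1, 5, 6}, s ≤ k}:
k:     0  1  2  3  4  5  6  7  8
g(k):  0  1  0  1  0  1  2  3  2
So g(8) = 2.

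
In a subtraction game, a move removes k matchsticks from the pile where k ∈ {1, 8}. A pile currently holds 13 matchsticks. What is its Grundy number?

Build the Grundy sequence with g(k) = mex{g(k−s) : s ∈ {1, 8}, s ≤ k}:
g(0) = mex{} = 0
g(1) = mex{0} = 1
g(2) = mex{1} = 0
g(3) = mex{0} = 1
g(4) = mex{1} = 0
g(5) = mex{0} = 1
g(6) = mex{1} = 0
g(7) = mex{0} = 1
g(8) = mex{0,1} = 2
g(9) = mex{1,2} = 0
g(10) = mex{0} = 1
g(11) = mex{1} = 0
g(12) = mex{0} = 1
g(13) = mex{1} = 0
So g(13) = 0.

0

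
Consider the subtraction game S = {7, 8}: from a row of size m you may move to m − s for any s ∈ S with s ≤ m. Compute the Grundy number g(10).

1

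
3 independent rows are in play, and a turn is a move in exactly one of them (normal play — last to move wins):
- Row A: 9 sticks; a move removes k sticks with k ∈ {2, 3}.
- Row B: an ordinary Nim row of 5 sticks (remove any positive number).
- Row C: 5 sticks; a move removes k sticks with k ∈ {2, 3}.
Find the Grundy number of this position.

7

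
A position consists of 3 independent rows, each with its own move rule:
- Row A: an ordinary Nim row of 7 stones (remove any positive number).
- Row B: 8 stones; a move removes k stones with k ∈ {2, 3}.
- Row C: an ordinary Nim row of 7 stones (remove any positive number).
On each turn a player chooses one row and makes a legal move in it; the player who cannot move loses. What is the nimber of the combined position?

1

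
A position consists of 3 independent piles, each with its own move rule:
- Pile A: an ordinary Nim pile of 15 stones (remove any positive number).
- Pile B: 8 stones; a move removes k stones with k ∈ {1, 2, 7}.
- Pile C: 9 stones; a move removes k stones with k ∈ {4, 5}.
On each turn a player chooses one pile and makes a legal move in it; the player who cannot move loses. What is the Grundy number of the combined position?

13

Pile A is a plain Nim pile of size 15, so its Grundy value is 15.
For pile B, compute g(0), g(1), … with moves {1, 2, 7}:
g(0) = mex{} = 0
g(1) = mex{0} = 1
g(2) = mex{0,1} = 2
g(3) = mex{1,2} = 0
g(4) = mex{0,2} = 1
g(5) = mex{0,1} = 2
g(6) = mex{1,2} = 0
g(7) = mex{0,2} = 1
g(8) = mex{0,1} = 2
So g(8) = 2.
Grundy values for pile C (subtraction set {4, 5}):
k:     0  1  2  3  4  5  6  7  8  9
g(k):  0  0  0  0  1  1  1  1  2  0
So g(9) = 0.
By the Sprague-Grundy theorem, the Grundy value of a sum of independent games is the XOR of the component values.
Combined value = 15 XOR 2 XOR 0 = 13.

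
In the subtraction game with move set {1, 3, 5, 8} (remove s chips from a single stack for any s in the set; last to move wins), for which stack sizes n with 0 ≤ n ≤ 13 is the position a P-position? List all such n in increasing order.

0, 2, 4, 6, 13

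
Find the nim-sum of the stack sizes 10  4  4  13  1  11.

13

Nim-sum: 10 ⊕ 4 ⊕ 4 ⊕ 13 ⊕ 1 ⊕ 11 = 13.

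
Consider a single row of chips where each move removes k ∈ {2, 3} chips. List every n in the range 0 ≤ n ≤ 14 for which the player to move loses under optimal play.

Compute g(0), g(1), … for moves {2, 3}:
g(0) = mex{} = 0
g(1) = mex{} = 0
g(2) = mex{0} = 1
g(3) = mex{0} = 1
g(4) = mex{0,1} = 2
g(5) = mex{1} = 0
g(6) = mex{1,2} = 0
g(7) = mex{0,2} = 1
g(8) = mex{0} = 1
g(9) = mex{0,1} = 2
g(10) = mex{1} = 0
g(11) = mex{1,2} = 0
g(12) = mex{0,2} = 1
g(13) = mex{0} = 1
g(14) = mex{0,1} = 2
The P-positions (g = 0) in 0..14 are 0, 1, 5, 6, 10, 11.

0, 1, 5, 6, 10, 11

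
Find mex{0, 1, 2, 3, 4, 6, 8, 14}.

5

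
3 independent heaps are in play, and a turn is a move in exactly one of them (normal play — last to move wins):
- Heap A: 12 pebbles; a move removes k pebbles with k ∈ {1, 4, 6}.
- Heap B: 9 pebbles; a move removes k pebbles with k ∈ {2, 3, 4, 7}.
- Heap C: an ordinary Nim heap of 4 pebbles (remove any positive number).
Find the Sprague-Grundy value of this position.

0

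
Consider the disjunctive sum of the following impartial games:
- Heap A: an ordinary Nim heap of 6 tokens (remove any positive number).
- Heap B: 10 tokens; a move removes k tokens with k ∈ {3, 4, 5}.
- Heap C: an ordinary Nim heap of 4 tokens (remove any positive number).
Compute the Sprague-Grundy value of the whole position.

Heap A is a plain Nim heap of size 6, so its Grundy value is 6.
Build the Grundy sequence for heap B with g(k) = mex{g(k−s) : s ∈ {3, 4, 5}, s ≤ k}:
g(0) = mex{} = 0
g(1) = mex{} = 0
g(2) = mex{} = 0
g(3) = mex{0} = 1
g(4) = mex{0} = 1
g(5) = mex{0} = 1
g(6) = mex{0,1} = 2
g(7) = mex{0,1} = 2
g(8) = mex{1} = 0
g(9) = mex{1,2} = 0
g(10) = mex{1,2} = 0
So g(10) = 0.
Heap C is a plain Nim heap of size 4, so its Grundy value is 4.
The value of a disjunctive sum is the nim-sum of the parts.
Combined value = 6 ⊕ 0 ⊕ 4 = 2.

2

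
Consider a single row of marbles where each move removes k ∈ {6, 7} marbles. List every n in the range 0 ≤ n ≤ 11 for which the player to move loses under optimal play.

0, 1, 2, 3, 4, 5

Grundy values for subtraction set {6, 7}:
k:     0  1  2  3  4  5  6  7  8  9 10 11
g(k):  0  0  0  0  0  0  1  1  1  1  1  1
The P-positions (g = 0) in 0..11 are 0, 1, 2, 3, 4, 5.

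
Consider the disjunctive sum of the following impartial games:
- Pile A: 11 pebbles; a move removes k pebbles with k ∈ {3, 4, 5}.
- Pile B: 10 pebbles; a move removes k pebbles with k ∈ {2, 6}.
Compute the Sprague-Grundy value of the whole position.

For pile A, compute g(0), g(1), … with moves {3, 4, 5}:
k:     0  1  2  3  4  5  6  7  8  9 10 11
g(k):  0  0  0  1  1  1  2  2  0  0  0  1
So g(11) = 1.
For pile B, compute g(0), g(1), … with moves {2, 6}:
k:     0  1  2  3  4  5  6  7  8  9 10
g(k):  0  0  1  1  0  0  1  1  0  0  1
So g(10) = 1.
By the Sprague-Grundy theorem, the Grundy value of a sum of independent games is the XOR of the component values.
Combined value = 1 XOR 1 = 0.

0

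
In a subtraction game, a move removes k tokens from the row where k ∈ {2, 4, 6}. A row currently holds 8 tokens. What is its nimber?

0

Grundy values for subtraction set {2, 4, 6}:
k:     0  1  2  3  4  5  6  7  8
g(k):  0  0  1  1  2  2  3  3  0
So g(8) = 0.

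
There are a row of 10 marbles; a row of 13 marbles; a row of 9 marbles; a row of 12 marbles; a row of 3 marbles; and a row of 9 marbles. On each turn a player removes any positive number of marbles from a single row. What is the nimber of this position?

Compute the nim-sum pairwise:
10 XOR 13 = 7
7 XOR 9 = 14
14 XOR 12 = 2
2 XOR 3 = 1
1 XOR 9 = 8

8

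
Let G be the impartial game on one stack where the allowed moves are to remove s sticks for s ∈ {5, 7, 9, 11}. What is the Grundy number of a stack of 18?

Build the Grundy sequence with g(k) = mex{g(k−s) : s ∈ {5, 7, 9, 11}, s ≤ k}:
k:     0  1  2  3  4  5  6  7  8  9 10 11 12 13 14 15 16 17 18
g(k):  0  0  0  0  0  1  1  1  1  1  2  2  2  2  2  3  0  0  0
So g(18) = 0.

0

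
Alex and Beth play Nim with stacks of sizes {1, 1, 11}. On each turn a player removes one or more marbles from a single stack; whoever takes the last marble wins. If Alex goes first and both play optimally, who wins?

Compute the nim-sum pairwise:
1 XOR 1 = 0
0 XOR 11 = 11
The nim-sum is 11 ≠ 0, so this is an N-position: the player to move can win; Alex has a winning move.

Alex wins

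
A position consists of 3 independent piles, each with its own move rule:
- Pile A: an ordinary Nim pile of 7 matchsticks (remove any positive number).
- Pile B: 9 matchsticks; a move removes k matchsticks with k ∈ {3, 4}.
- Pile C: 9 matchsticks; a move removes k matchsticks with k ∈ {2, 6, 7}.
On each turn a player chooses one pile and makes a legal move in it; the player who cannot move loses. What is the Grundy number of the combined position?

7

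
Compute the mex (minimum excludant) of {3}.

0 is not in the set, so the mex is 0.

0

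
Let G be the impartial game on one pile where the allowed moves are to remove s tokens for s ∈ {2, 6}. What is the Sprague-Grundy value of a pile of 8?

Build the Grundy sequence with g(k) = mex{g(k−s) : s ∈ {2, 6}, s ≤ k}:
k:     0  1  2  3  4  5  6  7  8
g(k):  0  0  1  1  0  0  1  1  0
So g(8) = 0.

0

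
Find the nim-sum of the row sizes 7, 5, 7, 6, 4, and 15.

8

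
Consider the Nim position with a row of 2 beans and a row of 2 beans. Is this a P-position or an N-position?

Compute the nim-sum pairwise:
2 ⊕ 2 = 0
The nim-sum is 0, so this is a P-position: the player to move is in a losing position under optimal play.

P-position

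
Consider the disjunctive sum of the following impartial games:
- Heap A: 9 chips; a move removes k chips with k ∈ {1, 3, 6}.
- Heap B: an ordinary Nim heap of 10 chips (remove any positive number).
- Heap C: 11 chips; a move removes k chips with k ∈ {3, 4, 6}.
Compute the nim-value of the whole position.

10

Build the Grundy sequence for heap A with g(k) = mex{g(k−s) : s ∈ {1, 3, 6}, s ≤ k}:
k:     0  1  2  3  4  5  6  7  8  9
g(k):  0  1  0  1  0  1  2  3  2  0
So g(9) = 0.
Heap B is a plain Nim heap of size 10, so its Grundy value is 10.
Build the Grundy sequence for heap C with g(k) = mex{g(k−s) : s ∈ {3, 4, 6}, s ≤ k}:
k:     0  1  2  3  4  5  6  7  8  9 10 11
g(k):  0  0  0  1  1  1  2  2  2  0  0  0
So g(11) = 0.
By the Sprague-Grundy theorem, the Grundy value of a sum of independent games is the XOR of the component values.
Combined value = 0 XOR 10 XOR 0 = 10.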